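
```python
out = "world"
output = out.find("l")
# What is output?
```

Trace:
`out = "world"` → out = 'world'
`output = out.find("l")` → output = 3
So output = 3

Answer: 3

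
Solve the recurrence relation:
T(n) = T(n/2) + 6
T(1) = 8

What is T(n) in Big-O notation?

Each step divides n by 2 and adds 6. After log_2(n) steps we reach T(1)=8. So T(n) = 6·log_2(n) + 8 = O(log n).

Answer: O(log n)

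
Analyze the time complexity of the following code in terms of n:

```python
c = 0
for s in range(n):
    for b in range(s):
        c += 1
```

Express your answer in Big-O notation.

Each loop level contributes: n × n. Multiplying the contributions gives O(n^2).

Answer: O(n^2)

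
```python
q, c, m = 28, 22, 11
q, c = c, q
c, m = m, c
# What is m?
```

Trace:
`q, c, m = 28, 22, 11` → q = 28; c = 22; m = 11
`q, c = c, q` → q = 22; c = 28
`c, m = m, c` → c = 11; m = 28
So m = 28

Answer: 28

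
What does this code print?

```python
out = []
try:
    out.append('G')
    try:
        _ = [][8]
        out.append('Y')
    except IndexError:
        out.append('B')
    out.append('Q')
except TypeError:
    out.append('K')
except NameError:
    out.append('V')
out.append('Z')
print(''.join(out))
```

Execution trace: 'G' (try body) → 'B' (inner except IndexError) → 'Q' (try body, no exception) → 'Z' (after the try/except). Output: GBQZ

Answer: GBQZ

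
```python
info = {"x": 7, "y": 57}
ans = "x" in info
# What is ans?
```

Trace:
`info = {"x": 7, "y": 57}` → info = {'x': 7, 'y': 57}
`ans = "x" in info` → ans = True
So ans = True

Answer: True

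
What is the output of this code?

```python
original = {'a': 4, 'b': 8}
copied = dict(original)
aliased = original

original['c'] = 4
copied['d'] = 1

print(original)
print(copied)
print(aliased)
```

Key concept: dict() creates copy, assignment creates alias.
Step by step:
`original = {'a': 4, 'b': 8}` → original = {'a': 4, 'b': 8}
`copied = dict(original)` → copied = {'a': 4, 'b': 8}
`aliased = original` → aliased = {'a': 4, 'b': 8} (same object as original)
`original['c'] = 4` → original = {'a': 4, 'b': 8, 'c': 4} (same object as aliased); aliased = {'a': 4, 'b': 8, 'c': 4} (same object as original)
`copied['d'] = 1` → copied = {'a': 4, 'b': 8, 'd': 1}
`print(original)` → prints {'a': 4, 'b': 8, 'c': 4}
`print(copied)` → prints {'a': 4, 'b': 8, 'd': 1}
`print(aliased)` → prints {'a': 4, 'b': 8, 'c': 4}

Answer:
{'a': 4, 'b': 8, 'c': 4}
{'a': 4, 'b': 8, 'd': 1}
{'a': 4, 'b': 8, 'c': 4}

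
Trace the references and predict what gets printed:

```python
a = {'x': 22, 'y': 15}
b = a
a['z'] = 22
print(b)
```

Key concept: dict aliasing.
Step by step:
`a = {'x': 22, 'y': 15}` → a = {'x': 22, 'y': 15}
`b = a` → b = {'x': 22, 'y': 15} (same object as a)
`a['z'] = 22` → a = {'x': 22, 'y': 15, 'z': 22} (same object as b); b = {'x': 22, 'y': 15, 'z': 22} (same object as a)
`print(b)` → prints {'x': 22, 'y': 15, 'z': 22}

Answer: {'x': 22, 'y': 15, 'z': 22}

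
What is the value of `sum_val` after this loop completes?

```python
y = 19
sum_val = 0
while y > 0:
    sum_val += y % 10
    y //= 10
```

Sum digits of 19
`sum_val` takes the values: 0 → 9 → 10

Answer: 10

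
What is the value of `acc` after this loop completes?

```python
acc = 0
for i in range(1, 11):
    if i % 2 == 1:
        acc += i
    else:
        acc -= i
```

Add odd, subtract even
`acc` takes the values: 0 → 1 → -1 → 2 → -2 → 3 → -3 → 4 → -4 → 5 → -5

Answer: -5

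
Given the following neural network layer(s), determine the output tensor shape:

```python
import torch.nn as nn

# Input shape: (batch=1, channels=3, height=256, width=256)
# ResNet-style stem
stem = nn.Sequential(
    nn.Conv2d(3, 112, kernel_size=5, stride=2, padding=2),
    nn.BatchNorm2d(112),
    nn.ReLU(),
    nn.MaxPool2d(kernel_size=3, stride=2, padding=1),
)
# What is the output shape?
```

Input: (1, 3, 256, 256) -> after Conv2d 5x5 stride=2: (1, 112, 128, 128) -> Output: (1, 112, 64, 64)

Answer: (1, 112, 64, 64)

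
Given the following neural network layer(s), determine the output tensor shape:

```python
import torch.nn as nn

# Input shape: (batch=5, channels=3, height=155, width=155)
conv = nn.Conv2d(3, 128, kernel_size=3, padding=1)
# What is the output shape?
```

Input: (5, 3, 155, 155) -> Output: (5, 128, 155, 155)

Answer: (5, 128, 155, 155)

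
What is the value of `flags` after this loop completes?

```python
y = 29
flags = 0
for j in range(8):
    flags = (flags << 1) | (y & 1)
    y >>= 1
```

Reverse lowest 8 bits of 29
`flags` takes the values: 0 → 1 → 2 → 5 → 11 → 23 → 46 → 92 → 184

Answer: 184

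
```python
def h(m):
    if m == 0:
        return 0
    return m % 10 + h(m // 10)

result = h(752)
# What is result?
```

Sum of digits of 752: 2 + 5 + 7 = 14

Answer: 14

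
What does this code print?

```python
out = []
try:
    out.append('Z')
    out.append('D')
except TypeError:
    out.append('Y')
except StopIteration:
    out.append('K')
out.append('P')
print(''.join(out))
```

Execution trace: 'Z' (try body) → 'D' (try body, no exception) → 'P' (after the try/except). Output: ZDP

Answer: ZDP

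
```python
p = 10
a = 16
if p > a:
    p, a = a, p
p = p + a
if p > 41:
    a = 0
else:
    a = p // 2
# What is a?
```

Trace:
`p = 10` → p = 10
`a = 16` → a = 16
`if p > a: ...` → p > a is False → no variable changes
`p = p + a` → p = 26
`if p > 41: ...` → p > 41 is False, take else branch → a = 13
So a = 13

Answer: 13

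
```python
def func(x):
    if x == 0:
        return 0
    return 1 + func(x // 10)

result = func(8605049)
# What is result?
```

Count of digits of 8605049: 7

Answer: 7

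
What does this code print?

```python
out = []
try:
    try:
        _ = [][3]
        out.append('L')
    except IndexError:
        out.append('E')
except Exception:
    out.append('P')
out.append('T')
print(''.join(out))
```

Execution trace: 'E' (inner except IndexError) → 'T' (after the try/except). Output: ET

Answer: ET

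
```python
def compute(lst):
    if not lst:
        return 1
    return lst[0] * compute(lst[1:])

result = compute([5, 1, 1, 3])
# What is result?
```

Product over [5, 1, 1, 3] = 5 * 1 * 1 * 3 = 15

Answer: 15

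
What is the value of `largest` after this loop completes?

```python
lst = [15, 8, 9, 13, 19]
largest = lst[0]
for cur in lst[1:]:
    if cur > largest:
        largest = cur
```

Maximum of [15, 8, 9, 13, 19]
`largest` takes the values: 15 → 19

Answer: 19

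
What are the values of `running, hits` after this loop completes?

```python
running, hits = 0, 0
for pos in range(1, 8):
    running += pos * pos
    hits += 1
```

Sum of squares and count
`running, hits` takes the values: (0, 0) → (1, 0) → (1, 1) → (5, 1) → (5, 2) → (14, 2) → (14, 3) → (30, 3) → (30, 4) → (55, 4) → (55, 5) → (91, 5) → (91, 6) → (140, 6) → (140, 7)

Answer: 140, 7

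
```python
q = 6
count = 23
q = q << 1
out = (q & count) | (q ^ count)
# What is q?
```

Trace:
`q = 6` → q = 6
`count = 23` → count = 23
`q = q << 1` → q = 12
`out = (q & count) | (q ^ count)` → out = 31
So q = 12

Answer: 12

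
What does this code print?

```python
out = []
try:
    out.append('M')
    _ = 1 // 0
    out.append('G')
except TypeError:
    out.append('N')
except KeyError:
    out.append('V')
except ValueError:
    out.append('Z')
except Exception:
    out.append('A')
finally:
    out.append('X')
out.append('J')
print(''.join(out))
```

Execution trace: 'M' (try body) → 'A' (except Exception) → 'X' (finally) → 'J' (after the try/except). Output: MAXJ

Answer: MAXJ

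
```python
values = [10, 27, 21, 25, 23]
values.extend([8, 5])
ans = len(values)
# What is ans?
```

Trace:
`values = [10, 27, 21, 25, 23]` → values = [10, 27, 21, 25, 23]
`values.extend([8, 5])` → values = [10, 27, 21, 25, 23, 8, 5]
`ans = len(values)` → ans = 7
So ans = 7

Answer: 7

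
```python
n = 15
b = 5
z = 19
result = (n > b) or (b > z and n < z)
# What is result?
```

Trace:
`n = 15` → n = 15
`b = 5` → b = 5
`z = 19` → z = 19
`result = (n > b) or (b > z and n < z)` → result = True
So result = True

Answer: True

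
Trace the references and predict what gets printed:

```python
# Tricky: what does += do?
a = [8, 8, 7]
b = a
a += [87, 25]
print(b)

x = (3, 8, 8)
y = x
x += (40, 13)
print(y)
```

Key concept: += behavior differs for mutable vs immutable.
Step by step:
`a = [8, 8, 7]` → a = [8, 8, 7]
`b = a` → b = [8, 8, 7] (same object as a)
`a += [87, 25]` → a = [8, 8, 7, 87, 25] (same object as b); b = [8, 8, 7, 87, 25] (same object as a)
`print(b)` → prints [8, 8, 7, 87, 25]
`x = (3, 8, 8)` → x = (3, 8, 8)
`y = x` → y = (3, 8, 8)
`x += (40, 13)` → x = (3, 8, 8, 40, 13)
`print(y)` → prints (3, 8, 8)

Answer:
[8, 8, 7, 87, 25]
(3, 8, 8)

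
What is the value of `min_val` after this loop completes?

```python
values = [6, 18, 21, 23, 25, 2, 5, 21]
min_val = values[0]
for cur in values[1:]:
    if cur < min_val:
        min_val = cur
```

Minimum of [6, 18, 21, 23, 25, 2, 5, 21]
`min_val` takes the values: 6 → 2

Answer: 2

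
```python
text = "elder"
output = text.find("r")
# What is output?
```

Trace:
`text = "elder"` → text = 'elder'
`output = text.find("r")` → output = 4
So output = 4

Answer: 4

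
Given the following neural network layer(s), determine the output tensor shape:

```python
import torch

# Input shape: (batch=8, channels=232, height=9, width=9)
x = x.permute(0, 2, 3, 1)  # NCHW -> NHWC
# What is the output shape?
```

Input: (8, 232, 9, 9) -> Output: (8, 9, 9, 232)

Answer: (8, 9, 9, 232)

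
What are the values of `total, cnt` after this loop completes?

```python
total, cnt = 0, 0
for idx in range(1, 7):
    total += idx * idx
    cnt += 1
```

Sum of squares and count
`total, cnt` takes the values: (0, 0) → (1, 0) → (1, 1) → (5, 1) → (5, 2) → (14, 2) → (14, 3) → (30, 3) → (30, 4) → (55, 4) → (55, 5) → (91, 5) → (91, 6)

Answer: 91, 6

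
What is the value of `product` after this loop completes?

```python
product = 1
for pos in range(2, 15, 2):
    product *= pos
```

Product of even numbers 2 to 14
`product` takes the values: 1 → 2 → 8 → 48 → 384 → 3840 → 46080 → 645120

Answer: 645120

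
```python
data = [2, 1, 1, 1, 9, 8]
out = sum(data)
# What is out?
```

Trace:
`data = [2, 1, 1, 1, 9, 8]` → data = [2, 1, 1, 1, 9, 8]
`out = sum(data)` → out = 22
So out = 22

Answer: 22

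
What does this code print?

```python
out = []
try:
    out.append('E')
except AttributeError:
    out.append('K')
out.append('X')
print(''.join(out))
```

Execution trace: 'E' (try body, no exception) → 'X' (after the try/except). Output: EX

Answer: EX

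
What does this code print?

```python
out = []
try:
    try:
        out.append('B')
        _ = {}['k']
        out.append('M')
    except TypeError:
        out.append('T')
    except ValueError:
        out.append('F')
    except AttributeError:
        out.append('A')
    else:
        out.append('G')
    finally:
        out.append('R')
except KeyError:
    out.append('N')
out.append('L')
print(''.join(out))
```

Execution trace: 'B' (try body) → 'R' (finally) → 'N' (outer except KeyError) → 'L' (after the try/except). Output: BRNL

Answer: BRNL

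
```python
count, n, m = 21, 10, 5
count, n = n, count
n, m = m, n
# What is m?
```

Trace:
`count, n, m = 21, 10, 5` → count = 21; n = 10; m = 5
`count, n = n, count` → count = 10; n = 21
`n, m = m, n` → n = 5; m = 21
So m = 21

Answer: 21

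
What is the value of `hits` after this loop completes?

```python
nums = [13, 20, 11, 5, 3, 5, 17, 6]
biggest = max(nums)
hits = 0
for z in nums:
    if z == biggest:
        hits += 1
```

Count of max value 20 in [13, 20, 11, 5, 3, 5, 17, 6]
`hits` takes the values: 0 → 1

Answer: 1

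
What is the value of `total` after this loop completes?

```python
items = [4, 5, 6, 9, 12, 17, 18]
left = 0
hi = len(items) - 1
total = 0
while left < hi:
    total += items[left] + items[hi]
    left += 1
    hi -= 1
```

Sum of pairs from ends
`total` takes the values: 0 → 22 → 44 → 62

Answer: 62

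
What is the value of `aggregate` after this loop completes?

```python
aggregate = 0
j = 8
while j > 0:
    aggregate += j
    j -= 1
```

Sum 8 down to 1
`aggregate` takes the values: 0 → 8 → 15 → 21 → 26 → 30 → 33 → 35 → 36

Answer: 36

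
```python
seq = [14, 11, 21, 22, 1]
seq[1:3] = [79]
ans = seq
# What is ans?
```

Trace:
`seq = [14, 11, 21, 22, 1]` → seq = [14, 11, 21, 22, 1]
`seq[1:3] = [79]` → seq = [14, 79, 22, 1]
`ans = seq` → ans = [14, 79, 22, 1]
So ans = [14, 79, 22, 1]

Answer: [14, 79, 22, 1]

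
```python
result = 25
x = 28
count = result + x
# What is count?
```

Trace:
`result = 25` → result = 25
`x = 28` → x = 28
`count = result + x` → count = 53
So count = 53

Answer: 53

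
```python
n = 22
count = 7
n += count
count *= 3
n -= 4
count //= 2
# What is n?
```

Trace:
`n = 22` → n = 22
`count = 7` → count = 7
`n += count` → n = 29
`count *= 3` → count = 21
`n -= 4` → n = 25
`count //= 2` → count = 10
So n = 25

Answer: 25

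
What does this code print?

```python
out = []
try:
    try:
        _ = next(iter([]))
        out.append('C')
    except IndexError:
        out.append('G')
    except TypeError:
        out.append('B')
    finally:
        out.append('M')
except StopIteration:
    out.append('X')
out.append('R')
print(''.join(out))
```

Execution trace: 'M' (inner finally) → 'X' (outer except StopIteration) → 'R' (after the try/except). Output: MXR

Answer: MXR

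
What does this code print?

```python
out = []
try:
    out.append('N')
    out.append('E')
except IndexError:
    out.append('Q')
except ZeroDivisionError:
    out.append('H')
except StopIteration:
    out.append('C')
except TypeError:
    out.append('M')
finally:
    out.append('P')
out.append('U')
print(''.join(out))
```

Execution trace: 'N' (try body) → 'E' (try body, no exception) → 'P' (finally) → 'U' (after the try/except). Output: NEPU

Answer: NEPU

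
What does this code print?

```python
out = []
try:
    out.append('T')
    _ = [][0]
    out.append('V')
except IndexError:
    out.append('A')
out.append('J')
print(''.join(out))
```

Execution trace: 'T' (try body) → 'A' (except IndexError) → 'J' (after the try/except). Output: TAJ

Answer: TAJ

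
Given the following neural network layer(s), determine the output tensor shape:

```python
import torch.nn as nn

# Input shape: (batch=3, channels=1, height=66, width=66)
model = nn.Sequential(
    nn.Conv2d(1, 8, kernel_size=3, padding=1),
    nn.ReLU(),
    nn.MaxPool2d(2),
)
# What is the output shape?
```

Input: (3, 1, 66, 66) -> after Conv2d: (3, 8, 66, 66) -> after ReLU: (3, 8, 66, 66) -> Output: (3, 8, 33, 33)

Answer: (3, 8, 33, 33)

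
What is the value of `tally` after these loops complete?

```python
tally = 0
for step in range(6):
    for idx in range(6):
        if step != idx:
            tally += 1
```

6² - 6 (exclude diagonal)
`tally` takes the values: 0 → 1 → 2 → 3 → 4 → 5 → 6 → 7 → 8 → 9 → 10 → 11 → 12 → 13 → 14 → 15 → 16 → 17 → 18 → 19 → 20 → 21 → 22 → 23 → 24 → 25 → 26 → 27 → 28 → 29 → 30

Answer: 30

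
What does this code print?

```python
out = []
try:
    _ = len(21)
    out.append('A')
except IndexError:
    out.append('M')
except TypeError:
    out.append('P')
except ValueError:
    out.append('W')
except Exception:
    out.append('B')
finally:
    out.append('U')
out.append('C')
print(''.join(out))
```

Execution trace: 'P' (except TypeError) → 'U' (finally) → 'C' (after the try/except). Output: PUC

Answer: PUC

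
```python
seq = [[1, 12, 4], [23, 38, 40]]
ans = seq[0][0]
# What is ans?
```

Trace:
`seq = [[1, 12, 4], [23, 38, 40]]` → seq = [[1, 12, 4], [23, 38, 40]]
`ans = seq[0][0]` → ans = 1
So ans = 1

Answer: 1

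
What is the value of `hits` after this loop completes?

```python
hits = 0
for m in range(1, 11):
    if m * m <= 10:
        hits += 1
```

Count numbers where m² ≤ 10
`hits` takes the values: 0 → 1 → 2 → 3

Answer: 3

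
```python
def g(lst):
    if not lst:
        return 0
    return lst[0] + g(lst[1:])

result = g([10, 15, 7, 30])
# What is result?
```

10 + 15 + 7 + 30 + 0 = 62

Answer: 62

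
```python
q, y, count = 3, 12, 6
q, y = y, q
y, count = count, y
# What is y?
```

Trace:
`q, y, count = 3, 12, 6` → q = 3; y = 12; count = 6
`q, y = y, q` → q = 12; y = 3
`y, count = count, y` → y = 6; count = 3
So y = 6

Answer: 6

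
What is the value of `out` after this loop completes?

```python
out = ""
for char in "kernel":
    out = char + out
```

Reverse 'kernel'
`out` takes the values: "" → "k" → "ek" → "rek" → "nrek" → "enrek" → "lenrek"

Answer: "lenrek"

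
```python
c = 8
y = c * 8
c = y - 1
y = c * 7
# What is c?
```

Trace:
`c = 8` → c = 8
`y = c * 8` → y = 64
`c = y - 1` → c = 63
`y = c * 7` → y = 441
So c = 63

Answer: 63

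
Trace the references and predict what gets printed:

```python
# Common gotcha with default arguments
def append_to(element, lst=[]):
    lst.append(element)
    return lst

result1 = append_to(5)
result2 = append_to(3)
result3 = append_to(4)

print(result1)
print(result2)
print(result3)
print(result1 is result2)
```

Key concept: mutable default argument gotcha.
Step by step:
`result1 = append_to(5)` → result1 = [5]
`result2 = append_to(3)` → result1 = [5, 3] (same object as result2); result2 = [5, 3] (same object as result1)
`result3 = append_to(4)` → result1 = [5, 3, 4] (same object as result2, result3); result2 = [5, 3, 4] (same object as result1, result3); result3 = [5, 3, 4] (same object as result1, result2)
`print(result1)` → prints [5, 3, 4]
`print(result2)` → prints [5, 3, 4]
`print(result3)` → prints [5, 3, 4]
`print(result1 is result2)` → prints True

Answer:
[5, 3, 4]
[5, 3, 4]
[5, 3, 4]
True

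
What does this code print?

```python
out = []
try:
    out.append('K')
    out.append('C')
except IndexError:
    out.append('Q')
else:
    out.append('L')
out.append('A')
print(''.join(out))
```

Execution trace: 'K' (try body) → 'C' (try body, no exception) → 'L' (else) → 'A' (after the try/except). Output: KCLA

Answer: KCLA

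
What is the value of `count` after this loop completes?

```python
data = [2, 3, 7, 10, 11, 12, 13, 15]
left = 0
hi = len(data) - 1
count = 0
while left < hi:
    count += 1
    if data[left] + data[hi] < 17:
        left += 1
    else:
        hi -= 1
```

Steps to find pair summing to 17
`count` takes the values: 0 → 1 → 2 → 3 → 4 → 5 → 6 → 7

Answer: 7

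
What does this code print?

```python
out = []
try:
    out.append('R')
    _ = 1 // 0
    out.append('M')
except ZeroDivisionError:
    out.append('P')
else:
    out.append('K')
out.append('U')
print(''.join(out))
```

Execution trace: 'R' (try body) → 'P' (except ZeroDivisionError) → 'U' (after the try/except). Output: RPU

Answer: RPU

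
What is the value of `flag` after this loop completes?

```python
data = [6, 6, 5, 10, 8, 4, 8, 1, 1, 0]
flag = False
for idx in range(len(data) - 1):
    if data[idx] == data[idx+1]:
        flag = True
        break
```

Check consecutive duplicates in [6, 6, 5, 10, 8, 4, 8, 1, 1, 0]
`flag` takes the values: False → True

Answer: True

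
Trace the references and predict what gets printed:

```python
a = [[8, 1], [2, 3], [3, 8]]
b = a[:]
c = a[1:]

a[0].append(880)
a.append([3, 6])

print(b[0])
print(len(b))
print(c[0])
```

Key concept: slice with nested mutation.
Step by step:
`a = [[8, 1], [2, 3], [3, 8]]` → a = [[8, 1], [2, 3], [3, 8]]
`b = a[:]` → b = [[8, 1], [2, 3], [3, 8]]
`c = a[1:]` → c = [[2, 3], [3, 8]]
`a[0].append(880)` → a = [[8, 1, 880], [2, 3], [3, 8]]; b = [[8, 1, 880], [2, 3], [3, 8]]
`a.append([3, 6])` → a = [[8, 1, 880], [2, 3], [3, 8], [3, 6]]
`print(b[0])` → prints [8, 1, 880]
`print(len(b))` → prints 3
`print(c[0])` → prints [2, 3]

Answer:
[8, 1, 880]
3
[2, 3]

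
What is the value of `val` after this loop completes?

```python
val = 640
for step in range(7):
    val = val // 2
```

Halve 7 times: 640 // 2^7 = 5
`val` takes the values: 640 → 320 → 160 → 80 → 40 → 20 → 10 → 5

Answer: 5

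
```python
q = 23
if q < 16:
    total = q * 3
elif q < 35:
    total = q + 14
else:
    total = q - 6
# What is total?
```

Trace:
`q = 23` → q = 23
`if q < 16: ...` → q < 16 is False, q < 35 is True → total = 37
So total = 37

Answer: 37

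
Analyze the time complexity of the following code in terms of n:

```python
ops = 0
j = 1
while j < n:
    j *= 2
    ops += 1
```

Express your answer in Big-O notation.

Each loop level contributes: log n. Multiplying the contributions gives O(log n).

Answer: O(log n)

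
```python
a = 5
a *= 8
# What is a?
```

Trace:
`a = 5` → a = 5
`a *= 8` → a = 40
So a = 40

Answer: 40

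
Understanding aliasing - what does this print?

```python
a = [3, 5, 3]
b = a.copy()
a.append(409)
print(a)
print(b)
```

Key concept: list.copy() creates independent copy.
Step by step:
`a = [3, 5, 3]` → a = [3, 5, 3]
`b = a.copy()` → b = [3, 5, 3]
`a.append(409)` → a = [3, 5, 3, 409]
`print(a)` → prints [3, 5, 3, 409]
`print(b)` → prints [3, 5, 3]

Answer:
[3, 5, 3, 409]
[3, 5, 3]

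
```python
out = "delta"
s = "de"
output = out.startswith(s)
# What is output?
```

Trace:
`out = "delta"` → out = 'delta'
`s = "de"` → s = 'de'
`output = out.startswith(s)` → output = True
So output = True

Answer: True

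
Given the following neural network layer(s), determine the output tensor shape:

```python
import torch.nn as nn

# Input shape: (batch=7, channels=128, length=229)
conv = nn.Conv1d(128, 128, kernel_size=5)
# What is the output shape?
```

Input: (7, 128, 229) -> Output: (7, 128, 225)

Answer: (7, 128, 225)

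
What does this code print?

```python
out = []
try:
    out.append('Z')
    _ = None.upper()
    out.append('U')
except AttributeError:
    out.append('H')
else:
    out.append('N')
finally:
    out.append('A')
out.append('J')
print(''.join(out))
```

Execution trace: 'Z' (try body) → 'H' (except AttributeError) → 'A' (finally) → 'J' (after the try/except). Output: ZHAJ

Answer: ZHAJ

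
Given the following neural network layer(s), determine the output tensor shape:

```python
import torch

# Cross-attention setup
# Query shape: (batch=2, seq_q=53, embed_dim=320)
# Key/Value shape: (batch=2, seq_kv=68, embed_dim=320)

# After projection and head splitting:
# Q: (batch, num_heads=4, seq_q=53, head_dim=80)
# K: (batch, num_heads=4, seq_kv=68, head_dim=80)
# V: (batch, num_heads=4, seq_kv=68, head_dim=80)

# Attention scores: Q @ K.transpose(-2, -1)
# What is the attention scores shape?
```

Input: (2, 53, 320) -> Output: (2, 4, 53, 68)

Answer: (2, 4, 53, 68)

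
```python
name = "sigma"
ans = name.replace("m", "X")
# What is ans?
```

Trace:
`name = "sigma"` → name = 'sigma'
`ans = name.replace("m", "X")` → ans = 'sigXa'
So ans = 'sigXa'

Answer: 'sigXa'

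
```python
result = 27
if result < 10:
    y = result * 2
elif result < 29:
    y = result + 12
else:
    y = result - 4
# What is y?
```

Trace:
`result = 27` → result = 27
`if result < 10: ...` → result < 10 is False, result < 29 is True → y = 39
So y = 39

Answer: 39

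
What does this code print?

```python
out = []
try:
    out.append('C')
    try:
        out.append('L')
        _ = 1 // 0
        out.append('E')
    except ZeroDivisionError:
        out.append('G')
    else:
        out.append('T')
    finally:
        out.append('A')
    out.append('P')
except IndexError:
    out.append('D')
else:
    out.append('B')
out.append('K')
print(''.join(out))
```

Execution trace: 'C' (try body) → 'L' (inner try body) → 'G' (inner except ZeroDivisionError) → 'A' (inner finally) → 'P' (try body, no exception) → 'B' (else) → 'K' (after the try/except). Output: CLGAPBK

Answer: CLGAPBK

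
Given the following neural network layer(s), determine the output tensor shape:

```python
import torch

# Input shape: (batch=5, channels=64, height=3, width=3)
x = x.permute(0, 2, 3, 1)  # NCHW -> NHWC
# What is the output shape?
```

Input: (5, 64, 3, 3) -> Output: (5, 3, 3, 64)

Answer: (5, 3, 3, 64)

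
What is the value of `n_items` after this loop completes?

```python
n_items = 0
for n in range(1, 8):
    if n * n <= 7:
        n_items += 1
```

Count numbers where n² ≤ 7
`n_items` takes the values: 0 → 1 → 2

Answer: 2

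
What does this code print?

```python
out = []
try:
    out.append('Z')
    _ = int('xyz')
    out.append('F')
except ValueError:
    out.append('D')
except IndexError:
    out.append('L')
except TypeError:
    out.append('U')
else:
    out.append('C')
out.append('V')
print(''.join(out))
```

Execution trace: 'Z' (try body) → 'D' (except ValueError) → 'V' (after the try/except). Output: ZDV

Answer: ZDV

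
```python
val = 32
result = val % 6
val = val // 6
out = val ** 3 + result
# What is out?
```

Trace:
`val = 32` → val = 32
`result = val % 6` → result = 2
`val = val // 6` → val = 5
`out = val ** 3 + result` → out = 127
So out = 127

Answer: 127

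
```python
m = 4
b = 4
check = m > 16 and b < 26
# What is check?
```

Trace:
`m = 4` → m = 4
`b = 4` → b = 4
`check = m > 16 and b < 26` → check = False
So check = False

Answer: False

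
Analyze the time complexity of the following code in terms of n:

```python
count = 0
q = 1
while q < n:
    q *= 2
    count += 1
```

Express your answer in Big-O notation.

Each loop level contributes: log n. Multiplying the contributions gives O(log n).

Answer: O(log n)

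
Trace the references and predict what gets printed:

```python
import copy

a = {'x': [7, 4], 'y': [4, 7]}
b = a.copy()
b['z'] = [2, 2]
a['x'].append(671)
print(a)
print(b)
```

Key concept: shallow copy of dict with mutable values.
Step by step:
`a = {'x': [7, 4], 'y': [4, 7]}` → a = {'x': [7, 4], 'y': [4, 7]}
`b = a.copy()` → b = {'x': [7, 4], 'y': [4, 7]}
`b['z'] = [2, 2]` → b = {'x': [7, 4], 'y': [4, 7], 'z': [2, 2]}
`a['x'].append(671)` → a = {'x': [7, 4, 671], 'y': [4, 7]}; b = {'x': [7, 4, 671], 'y': [4, 7], 'z': [2, 2]}
`print(a)` → prints {'x': [7, 4, 671], 'y': [4, 7]}
`print(b)` → prints {'x': [7, 4, 671], 'y': [4, 7], 'z': [2, 2]}

Answer:
{'x': [7, 4, 671], 'y': [4, 7]}
{'x': [7, 4, 671], 'y': [4, 7], 'z': [2, 2]}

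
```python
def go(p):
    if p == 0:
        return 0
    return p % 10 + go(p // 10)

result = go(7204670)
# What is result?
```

Sum of digits of 7204670: 0 + 7 + 6 + 4 + 0 + 2 + 7 = 26

Answer: 26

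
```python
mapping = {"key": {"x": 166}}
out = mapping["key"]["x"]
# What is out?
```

Trace:
`mapping = {"key": {"x": 166}}` → mapping = {'key': {'x': 166}}
`out = mapping["key"]["x"]` → out = 166
So out = 166

Answer: 166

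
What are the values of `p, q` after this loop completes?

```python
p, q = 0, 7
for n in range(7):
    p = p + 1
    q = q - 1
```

p goes 0→7, q goes 7→0
`p, q` takes the values: (0, 7) → (1, 7) → (1, 6) → (2, 6) → (2, 5) → (3, 5) → (3, 4) → (4, 4) → (4, 3) → (5, 3) → (5, 2) → (6, 2) → (6, 1) → (7, 1) → (7, 0)

Answer: 7, 0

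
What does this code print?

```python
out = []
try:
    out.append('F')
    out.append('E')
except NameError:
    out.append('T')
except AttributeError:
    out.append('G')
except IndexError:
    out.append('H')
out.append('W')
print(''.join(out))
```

Execution trace: 'F' (try body) → 'E' (try body, no exception) → 'W' (after the try/except). Output: FEW

Answer: FEW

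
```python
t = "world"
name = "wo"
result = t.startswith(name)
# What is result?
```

Trace:
`t = "world"` → t = 'world'
`name = "wo"` → name = 'wo'
`result = t.startswith(name)` → result = True
So result = True

Answer: True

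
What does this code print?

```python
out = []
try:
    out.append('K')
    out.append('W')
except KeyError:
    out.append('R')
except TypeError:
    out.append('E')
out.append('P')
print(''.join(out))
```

Execution trace: 'K' (try body) → 'W' (try body, no exception) → 'P' (after the try/except). Output: KWP

Answer: KWP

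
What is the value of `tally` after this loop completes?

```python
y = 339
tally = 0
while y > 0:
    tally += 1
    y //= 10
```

Count digits by repeated division by 10
`tally` takes the values: 0 → 1 → 2 → 3

Answer: 3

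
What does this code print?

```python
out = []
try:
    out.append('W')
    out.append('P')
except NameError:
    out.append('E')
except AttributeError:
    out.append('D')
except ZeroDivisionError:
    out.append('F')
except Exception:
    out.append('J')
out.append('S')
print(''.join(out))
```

Execution trace: 'W' (try body) → 'P' (try body, no exception) → 'S' (after the try/except). Output: WPS

Answer: WPS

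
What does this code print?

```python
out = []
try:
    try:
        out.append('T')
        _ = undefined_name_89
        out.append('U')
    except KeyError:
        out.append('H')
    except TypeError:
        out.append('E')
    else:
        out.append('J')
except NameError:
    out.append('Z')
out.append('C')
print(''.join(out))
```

Execution trace: 'T' (try body) → 'Z' (outer except NameError) → 'C' (after the try/except). Output: TZC

Answer: TZC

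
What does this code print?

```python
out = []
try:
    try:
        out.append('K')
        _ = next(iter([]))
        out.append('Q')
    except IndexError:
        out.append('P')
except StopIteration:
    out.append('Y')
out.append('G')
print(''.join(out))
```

Execution trace: 'K' (try body) → 'Y' (outer except StopIteration) → 'G' (after the try/except). Output: KYG

Answer: KYG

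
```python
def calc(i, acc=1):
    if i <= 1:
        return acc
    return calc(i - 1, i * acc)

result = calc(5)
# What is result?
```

Accumulator trace (n, acc): (5, 1) -> (4, 5) -> (3, 20) -> (2, 60) -> (1, 120) -> return 120

Answer: 120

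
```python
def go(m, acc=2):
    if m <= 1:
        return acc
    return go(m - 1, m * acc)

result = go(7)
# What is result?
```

Accumulator trace (n, acc): (7, 2) -> (6, 14) -> (5, 84) -> (4, 420) -> (3, 1680) -> (2, 5040) -> (1, 10080) -> return 10080

Answer: 10080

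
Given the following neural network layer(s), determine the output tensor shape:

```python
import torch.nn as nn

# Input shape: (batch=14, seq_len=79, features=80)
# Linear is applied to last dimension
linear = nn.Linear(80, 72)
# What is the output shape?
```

Input: (14, 79, 80) -> Output: (14, 79, 72)

Answer: (14, 79, 72)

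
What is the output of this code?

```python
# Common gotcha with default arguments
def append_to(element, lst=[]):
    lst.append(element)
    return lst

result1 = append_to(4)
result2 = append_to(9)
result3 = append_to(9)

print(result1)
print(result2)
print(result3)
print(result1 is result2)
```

Key concept: mutable default argument gotcha.
Step by step:
`result1 = append_to(4)` → result1 = [4]
`result2 = append_to(9)` → result1 = [4, 9] (same object as result2); result2 = [4, 9] (same object as result1)
`result3 = append_to(9)` → result1 = [4, 9, 9] (same object as result2, result3); result2 = [4, 9, 9] (same object as result1, result3); result3 = [4, 9, 9] (same object as result1, result2)
`print(result1)` → prints [4, 9, 9]
`print(result2)` → prints [4, 9, 9]
`print(result3)` → prints [4, 9, 9]
`print(result1 is result2)` → prints True

Answer:
[4, 9, 9]
[4, 9, 9]
[4, 9, 9]
True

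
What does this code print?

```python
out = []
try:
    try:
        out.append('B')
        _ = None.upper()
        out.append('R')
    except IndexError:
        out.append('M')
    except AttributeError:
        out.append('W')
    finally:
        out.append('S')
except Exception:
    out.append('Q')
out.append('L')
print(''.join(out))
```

Execution trace: 'B' (inner try body) → 'W' (inner except AttributeError) → 'S' (inner finally) → 'L' (after the try/except). Output: BWSL

Answer: BWSL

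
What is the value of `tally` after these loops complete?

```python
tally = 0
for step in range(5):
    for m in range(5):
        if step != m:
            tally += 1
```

5² - 5 (exclude diagonal)
`tally` takes the values: 0 → 1 → 2 → 3 → 4 → 5 → 6 → 7 → 8 → 9 → 10 → 11 → 12 → 13 → 14 → 15 → 16 → 17 → 18 → 19 → 20

Answer: 20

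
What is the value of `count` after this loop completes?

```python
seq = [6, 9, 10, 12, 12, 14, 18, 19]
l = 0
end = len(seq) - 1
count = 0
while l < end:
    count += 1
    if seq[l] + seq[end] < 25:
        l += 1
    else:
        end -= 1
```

Steps to find pair summing to 25
`count` takes the values: 0 → 1 → 2 → 3 → 4 → 5 → 6 → 7

Answer: 7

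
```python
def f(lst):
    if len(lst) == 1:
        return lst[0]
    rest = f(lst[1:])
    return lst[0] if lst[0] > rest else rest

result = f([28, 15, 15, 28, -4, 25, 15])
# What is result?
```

Recursive max over [28, 15, 15, 28, -4, 25, 15] = 28

Answer: 28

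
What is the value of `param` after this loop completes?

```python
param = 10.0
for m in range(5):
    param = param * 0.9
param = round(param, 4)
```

Exponential decay: 10.0 * 0.9^5
`param` takes the values: 10.0 → 9.0 → 8.1 → 7.29 → 6.561 → 5.9049

Answer: 5.9049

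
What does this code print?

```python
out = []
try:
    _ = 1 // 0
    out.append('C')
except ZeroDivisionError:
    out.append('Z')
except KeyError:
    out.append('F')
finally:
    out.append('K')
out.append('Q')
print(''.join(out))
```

Execution trace: 'Z' (except ZeroDivisionError) → 'K' (finally) → 'Q' (after the try/except). Output: ZKQ

Answer: ZKQ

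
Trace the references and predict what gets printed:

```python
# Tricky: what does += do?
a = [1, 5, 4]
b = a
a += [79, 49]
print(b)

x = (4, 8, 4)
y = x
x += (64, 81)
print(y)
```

Key concept: += behavior differs for mutable vs immutable.
Step by step:
`a = [1, 5, 4]` → a = [1, 5, 4]
`b = a` → b = [1, 5, 4] (same object as a)
`a += [79, 49]` → a = [1, 5, 4, 79, 49] (same object as b); b = [1, 5, 4, 79, 49] (same object as a)
`print(b)` → prints [1, 5, 4, 79, 49]
`x = (4, 8, 4)` → x = (4, 8, 4)
`y = x` → y = (4, 8, 4)
`x += (64, 81)` → x = (4, 8, 4, 64, 81)
`print(y)` → prints (4, 8, 4)

Answer:
[1, 5, 4, 79, 49]
(4, 8, 4)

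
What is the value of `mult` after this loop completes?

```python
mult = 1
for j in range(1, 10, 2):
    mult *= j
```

Product of 1, 3, 5, ... up to 9
`mult` takes the values: 1 → 3 → 15 → 105 → 945

Answer: 945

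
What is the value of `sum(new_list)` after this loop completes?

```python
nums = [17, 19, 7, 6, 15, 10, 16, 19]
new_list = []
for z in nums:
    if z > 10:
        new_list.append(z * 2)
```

Sum of doubled values > 10
`new_list` takes the values: [] → [34] → [34, 38] → [34, 38, 30] → [34, 38, 30, 32] → [34, 38, 30, 32, 38]
So `sum(new_list)` = 172

Answer: 172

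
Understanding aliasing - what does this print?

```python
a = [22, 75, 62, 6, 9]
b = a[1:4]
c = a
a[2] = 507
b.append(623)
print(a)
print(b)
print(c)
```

Key concept: slice vs alias.
Step by step:
`a = [22, 75, 62, 6, 9]` → a = [22, 75, 62, 6, 9]
`b = a[1:4]` → b = [75, 62, 6]
`c = a` → c = [22, 75, 62, 6, 9] (same object as a)
`a[2] = 507` → a = [22, 75, 507, 6, 9] (same object as c); c = [22, 75, 507, 6, 9] (same object as a)
`b.append(623)` → b = [75, 62, 6, 623]
`print(a)` → prints [22, 75, 507, 6, 9]
`print(b)` → prints [75, 62, 6, 623]
`print(c)` → prints [22, 75, 507, 6, 9]

Answer:
[22, 75, 507, 6, 9]
[75, 62, 6, 623]
[22, 75, 507, 6, 9]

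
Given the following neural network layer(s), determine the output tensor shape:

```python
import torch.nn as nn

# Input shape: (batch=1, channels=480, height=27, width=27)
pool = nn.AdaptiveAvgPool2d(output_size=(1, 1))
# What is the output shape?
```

Input: (1, 480, 27, 27) -> Output: (1, 480, 1, 1)

Answer: (1, 480, 1, 1)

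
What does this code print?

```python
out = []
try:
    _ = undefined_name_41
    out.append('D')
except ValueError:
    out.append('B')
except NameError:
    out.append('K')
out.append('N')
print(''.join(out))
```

Execution trace: 'K' (except NameError) → 'N' (after the try/except). Output: KN

Answer: KN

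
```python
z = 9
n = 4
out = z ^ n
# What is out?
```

Trace:
`z = 9` → z = 9
`n = 4` → n = 4
`out = z ^ n` → out = 13
So out = 13

Answer: 13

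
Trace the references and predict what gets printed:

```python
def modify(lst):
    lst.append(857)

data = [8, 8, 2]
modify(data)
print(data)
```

Key concept: function modifies passed list.
Step by step:
`data = [8, 8, 2]` → data = [8, 8, 2]
`modify(data)` → data = [8, 8, 2, 857]
`print(data)` → prints [8, 8, 2, 857]

Answer: [8, 8, 2, 857]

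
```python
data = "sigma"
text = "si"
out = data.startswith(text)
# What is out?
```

Trace:
`data = "sigma"` → data = 'sigma'
`text = "si"` → text = 'si'
`out = data.startswith(text)` → out = True
So out = True

Answer: True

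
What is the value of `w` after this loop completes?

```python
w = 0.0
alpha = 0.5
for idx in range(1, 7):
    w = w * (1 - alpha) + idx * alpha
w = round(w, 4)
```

Moving average with lr=0.5
`w` takes the values: 0.0 → 0.5 → 1.25 → 2.125 → 3.0625 → 4.03125 → 5.015625 → 5.0156

Answer: 5.0156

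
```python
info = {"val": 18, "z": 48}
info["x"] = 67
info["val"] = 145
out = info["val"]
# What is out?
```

Trace:
`info = {"val": 18, "z": 48}` → info = {'val': 18, 'z': 48}
`info["x"] = 67` → info = {'val': 18, 'z': 48, 'x': 67}
`info["val"] = 145` → info = {'val': 145, 'z': 48, 'x': 67}
`out = info["val"]` → out = 145
So out = 145

Answer: 145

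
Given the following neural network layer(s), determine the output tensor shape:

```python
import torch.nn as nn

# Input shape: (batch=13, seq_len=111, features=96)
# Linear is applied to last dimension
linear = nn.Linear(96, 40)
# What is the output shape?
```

Input: (13, 111, 96) -> Output: (13, 111, 40)

Answer: (13, 111, 40)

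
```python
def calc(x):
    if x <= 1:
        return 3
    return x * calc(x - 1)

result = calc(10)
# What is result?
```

calc(10) = 10 * 9 * 8 * 7 * 6 * 5 * 4 * 3 * 2 * 3 = 10886400

Answer: 10886400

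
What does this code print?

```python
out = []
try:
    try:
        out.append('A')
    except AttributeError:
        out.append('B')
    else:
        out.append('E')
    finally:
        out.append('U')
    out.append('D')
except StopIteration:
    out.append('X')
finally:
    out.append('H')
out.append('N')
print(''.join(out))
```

Execution trace: 'A' (inner try body, no exception) → 'E' (inner else) → 'U' (inner finally) → 'D' (try body, no exception) → 'H' (finally) → 'N' (after the try/except). Output: AEUDHN

Answer: AEUDHN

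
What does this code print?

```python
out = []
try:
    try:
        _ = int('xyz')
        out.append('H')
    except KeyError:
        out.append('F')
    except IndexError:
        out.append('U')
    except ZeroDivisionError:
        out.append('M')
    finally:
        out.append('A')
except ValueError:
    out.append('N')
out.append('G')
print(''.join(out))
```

Execution trace: 'A' (finally) → 'N' (outer except ValueError) → 'G' (after the try/except). Output: ANG

Answer: ANG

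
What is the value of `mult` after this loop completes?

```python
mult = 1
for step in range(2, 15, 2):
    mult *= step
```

Product of even numbers 2 to 14
`mult` takes the values: 1 → 2 → 8 → 48 → 384 → 3840 → 46080 → 645120

Answer: 645120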